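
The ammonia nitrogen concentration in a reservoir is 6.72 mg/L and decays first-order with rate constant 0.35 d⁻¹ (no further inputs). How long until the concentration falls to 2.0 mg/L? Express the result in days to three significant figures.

t = ln(C₀/C)/k = ln(6.72/2.0)/0.35 = 1.212/0.35 = 3.463 d.

3.46 d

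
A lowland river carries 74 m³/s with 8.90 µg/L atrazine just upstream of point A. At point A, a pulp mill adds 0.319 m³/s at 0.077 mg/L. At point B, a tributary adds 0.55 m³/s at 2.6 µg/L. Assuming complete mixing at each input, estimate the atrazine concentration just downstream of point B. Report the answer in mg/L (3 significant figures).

0.00914 mg/L

8.90 µg/L = 0.0089 mg/L.
After input A: C = (74·0.0089 + 0.319·0.077) / 74.32 = 0.009192 mg/L.
2.6 µg/L = 0.0026 mg/L.
After input B: C = (74.32·0.009192 + 0.55·0.0026) / 74.87 = 0.009144 mg/L.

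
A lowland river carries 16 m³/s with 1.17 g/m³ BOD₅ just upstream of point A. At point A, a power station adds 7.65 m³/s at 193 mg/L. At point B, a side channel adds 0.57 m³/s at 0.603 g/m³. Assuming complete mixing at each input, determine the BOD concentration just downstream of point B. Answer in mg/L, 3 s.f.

61.7 mg/L

After input A: C = (16·1.17 + 7.65·193) / 23.65 = 63.22 mg/L.
After input B: C = (23.65·63.22 + 0.57·0.603) / 24.22 = 61.75 mg/L.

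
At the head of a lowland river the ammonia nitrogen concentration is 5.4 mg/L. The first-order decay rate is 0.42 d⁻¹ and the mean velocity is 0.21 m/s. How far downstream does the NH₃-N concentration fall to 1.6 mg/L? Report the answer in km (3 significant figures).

52.5 km

From C = C₀·e^(−kt), t = ln(C₀/C)/k = ln(5.4/1.6)/0.42 = 1.216/0.42 = 2.896 d.
Distance = v·t = 0.21 m/s × 2.502e+05 s = 5.255e+04 m = 52.55 km.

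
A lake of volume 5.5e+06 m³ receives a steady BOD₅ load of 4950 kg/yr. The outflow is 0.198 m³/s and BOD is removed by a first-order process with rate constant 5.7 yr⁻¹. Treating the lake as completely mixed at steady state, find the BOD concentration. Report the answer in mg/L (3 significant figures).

Outflow Q = 0.198 m³/s × 3.156e+07 s/yr = 6.248e+06 m³/yr.
Steady-state CSTR mass balance: W = Q·C + k·V·C, so C = W/(Q + kV).
Q + kV = 6.248e+06 + 5.7·5.5e+06 = 3.76e+07 m³/yr.
C = 4950/3.76e+07 = 0.0001317 kg/m³ = 0.1317 mg/L.

0.132 mg/L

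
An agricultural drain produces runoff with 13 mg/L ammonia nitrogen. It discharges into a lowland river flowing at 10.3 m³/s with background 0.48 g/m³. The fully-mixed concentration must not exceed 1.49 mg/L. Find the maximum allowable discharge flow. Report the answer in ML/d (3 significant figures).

Mass balance at complete mixing: C_std·(Q_w + Q_r) = Q_w·C_e + Q_r·C_b.
Rearranging, Q_w = Q_r·(C_std − C_b)/(C_e − C_std) = 10.3·(1.49 − 0.48) / (13 − 1.49) = 0.9038 m³/s.
= 78.09 ML/d.

78.1 ML/d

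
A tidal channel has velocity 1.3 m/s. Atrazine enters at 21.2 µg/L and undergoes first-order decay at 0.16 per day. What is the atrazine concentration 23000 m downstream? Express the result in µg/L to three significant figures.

Travel time t = 23000 m / 1.3 m/s = 2.3e+04/1.3 = 1.769e+04 s = 0.2048 d.
First-order decay: C = 21.2·exp(−0.16·0.2048) = 21.2·0.9678 = 20.52 µg/L.

20.5 µg/L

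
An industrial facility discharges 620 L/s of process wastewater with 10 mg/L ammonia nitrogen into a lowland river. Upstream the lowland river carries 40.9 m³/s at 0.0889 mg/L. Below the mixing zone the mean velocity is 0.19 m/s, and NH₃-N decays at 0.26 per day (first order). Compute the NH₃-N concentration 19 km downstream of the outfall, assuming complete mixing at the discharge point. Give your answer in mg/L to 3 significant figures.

620 L/s = 0.62 m³/s.
After complete mixing, C₀ = (0.62·10 + 40.9·0.0889) / 41.52 = 0.2369 mg/L.
Travel time t = 1.9e+04 m / 0.19 m/s = 1e+05 s = 1.157 d.
C = 0.2369·exp(−0.26·1.157) = 0.2369·0.7401 = 0.1753 mg/L.

0.175 mg/L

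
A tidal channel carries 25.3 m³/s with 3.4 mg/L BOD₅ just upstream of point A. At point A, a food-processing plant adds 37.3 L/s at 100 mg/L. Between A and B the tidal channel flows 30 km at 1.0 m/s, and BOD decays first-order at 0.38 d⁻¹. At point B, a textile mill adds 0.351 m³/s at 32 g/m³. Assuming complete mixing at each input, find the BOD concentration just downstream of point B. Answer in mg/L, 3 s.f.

37.3 L/s = 0.0373 m³/s.
After input A: C = (25.3·3.4 + 0.0373·100) / 25.34 = 3.542 mg/L.
Over the 30 km reach to input B (t = 3e+04 s = 0.3472 d), decay gives C = 3.542·exp(−0.38·0.3472) = 3.104 mg/L.
After input B: C = (25.34·3.104 + 0.351·32) / 25.69 = 3.499 mg/L.

3.50 mg/L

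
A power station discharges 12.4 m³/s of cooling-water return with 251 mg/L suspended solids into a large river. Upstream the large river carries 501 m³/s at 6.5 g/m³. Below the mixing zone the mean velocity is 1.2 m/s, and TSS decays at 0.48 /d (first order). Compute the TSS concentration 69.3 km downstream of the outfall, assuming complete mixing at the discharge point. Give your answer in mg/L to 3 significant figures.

After complete mixing, C₀ = (12.4·251 + 501·6.5) / 513.4 = 12.41 mg/L.
Travel time t = 6.93e+04 m / 1.2 m/s = 5.775e+04 s = 0.6684 d.
C = 12.41·exp(−0.48·0.6684) = 12.41·0.7255 = 9.001 mg/L.

9.00 mg/L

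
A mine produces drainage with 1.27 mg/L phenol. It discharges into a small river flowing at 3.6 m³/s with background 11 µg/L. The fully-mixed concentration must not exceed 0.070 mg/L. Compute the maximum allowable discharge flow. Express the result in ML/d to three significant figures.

11 µg/L = 0.011 mg/L.
Mass balance at complete mixing: C_std·(Q_w + Q_r) = Q_w·C_e + Q_r·C_b.
Rearranging, Q_w = Q_r·(C_std − C_b)/(C_e − C_std) = 3.6·(0.07 − 0.011) / (1.27 − 0.07) = 0.177 m³/s.
= 15.29 ML/d.

15.3 ML/d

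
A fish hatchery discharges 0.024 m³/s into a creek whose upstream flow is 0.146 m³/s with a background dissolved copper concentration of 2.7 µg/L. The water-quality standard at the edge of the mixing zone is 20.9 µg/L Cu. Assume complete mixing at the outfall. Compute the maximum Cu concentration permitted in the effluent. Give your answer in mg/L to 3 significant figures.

0.132 mg/L

2.7 µg/L = 0.0027 mg/L.
20.9 µg/L = 0.0209 mg/L.
Mass balance: 0.0209·0.17 = 0.024·Cₑ + 0.146·0.0027.
Cₑ = (0.003553 − 0.0003942) / 0.024 = 0.1316 mg/L.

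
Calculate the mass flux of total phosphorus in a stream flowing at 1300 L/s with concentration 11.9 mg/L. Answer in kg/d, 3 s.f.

1300 L/s = 1.3 m³/s.
Mass flux = Q·C = 1.3 m³/s × 11.9 g/m³ = 15.47 g/s.
= 15.47 g/s × 86.4 = 1337 kg/d.

1340 kg/d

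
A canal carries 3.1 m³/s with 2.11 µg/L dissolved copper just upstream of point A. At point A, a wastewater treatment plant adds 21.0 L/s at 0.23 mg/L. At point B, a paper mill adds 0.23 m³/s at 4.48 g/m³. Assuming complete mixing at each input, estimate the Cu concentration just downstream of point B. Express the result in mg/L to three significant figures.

0.311 mg/L

2.11 µg/L = 0.00211 mg/L.
21.0 L/s = 0.021 m³/s.
After input A: C = (3.1·0.00211 + 0.021·0.23) / 3.121 = 0.003643 mg/L.
After input B: C = (3.121·0.003643 + 0.23·4.48) / 3.351 = 0.3109 mg/L.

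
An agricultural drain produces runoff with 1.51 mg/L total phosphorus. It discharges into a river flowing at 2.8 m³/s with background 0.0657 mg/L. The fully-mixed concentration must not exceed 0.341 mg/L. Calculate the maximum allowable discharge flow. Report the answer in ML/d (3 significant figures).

57.0 ML/d

Mass balance at complete mixing: C_std·(Q_w + Q_r) = Q_w·C_e + Q_r·C_b.
Rearranging, Q_w = Q_r·(C_std − C_b)/(C_e − C_std) = 2.8·(0.341 − 0.0657) / (1.51 − 0.341) = 0.6594 m³/s.
= 56.97 ML/d.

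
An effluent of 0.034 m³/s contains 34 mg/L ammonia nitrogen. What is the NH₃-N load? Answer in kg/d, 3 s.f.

Mass flux = Q·C = 0.034 m³/s × 34 g/m³ = 1.156 g/s.
= 1.156 g/s × 86.4 = 99.88 kg/d.

99.9 kg/d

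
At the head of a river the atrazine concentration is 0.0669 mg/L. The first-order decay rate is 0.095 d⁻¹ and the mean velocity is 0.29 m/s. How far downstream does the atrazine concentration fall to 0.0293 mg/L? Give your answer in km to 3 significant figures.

From C = C₀·e^(−kt), t = ln(C₀/C)/k = ln(0.0669/0.0293)/0.095 = 0.8256/0.095 = 8.691 d.
Distance = v·t = 0.29 m/s × 7.509e+05 s = 2.178e+05 m = 217.8 km.

218 km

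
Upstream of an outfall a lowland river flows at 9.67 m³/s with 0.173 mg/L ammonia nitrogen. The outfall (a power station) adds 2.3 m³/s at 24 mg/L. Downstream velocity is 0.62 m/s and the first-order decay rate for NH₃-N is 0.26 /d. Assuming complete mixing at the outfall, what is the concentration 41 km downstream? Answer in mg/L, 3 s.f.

After complete mixing, C₀ = (2.3·24 + 9.67·0.173) / 11.97 = 4.751 mg/L.
Travel time t = 4.1e+04 m / 0.62 m/s = 6.613e+04 s = 0.7654 d.
C = 4.751·exp(−0.26·0.7654) = 4.751·0.8196 = 3.894 mg/L.

3.89 mg/L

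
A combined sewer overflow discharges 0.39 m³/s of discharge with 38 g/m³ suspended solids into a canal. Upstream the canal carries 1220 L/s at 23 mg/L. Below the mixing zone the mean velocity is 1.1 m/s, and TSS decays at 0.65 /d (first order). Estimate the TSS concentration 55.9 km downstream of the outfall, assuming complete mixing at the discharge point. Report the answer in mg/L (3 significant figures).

18.2 mg/L

1220 L/s = 1.22 m³/s.
After complete mixing, C₀ = (0.39·38 + 1.22·23) / 1.61 = 26.63 mg/L.
Travel time t = 5.59e+04 m / 1.1 m/s = 5.082e+04 s = 0.5882 d.
C = 26.63·exp(−0.65·0.5882) = 26.63·0.6823 = 18.17 mg/L.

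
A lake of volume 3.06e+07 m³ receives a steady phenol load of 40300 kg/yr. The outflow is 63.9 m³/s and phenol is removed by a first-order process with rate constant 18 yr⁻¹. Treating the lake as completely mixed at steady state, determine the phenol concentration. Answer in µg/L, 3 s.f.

Outflow Q = 63.9 m³/s × 3.156e+07 s/yr = 2.017e+09 m³/yr.
Steady-state CSTR mass balance: W = Q·C + k·V·C, so C = W/(Q + kV).
Q + kV = 2.017e+09 + 18·3.06e+07 = 2.567e+09 m³/yr.
C = 40300/2.567e+09 = 1.57e-05 kg/m³ = 0.0157 mg/L = 15.7 µg/L.

15.7 µg/L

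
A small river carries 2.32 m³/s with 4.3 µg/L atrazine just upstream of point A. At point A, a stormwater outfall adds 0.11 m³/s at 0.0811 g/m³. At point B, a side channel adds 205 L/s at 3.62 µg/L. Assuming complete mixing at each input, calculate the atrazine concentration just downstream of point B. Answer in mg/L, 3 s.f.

4.3 µg/L = 0.0043 mg/L.
After input A: C = (2.32·0.0043 + 0.11·0.0811) / 2.43 = 0.007777 mg/L.
205 L/s = 0.205 m³/s.
3.62 µg/L = 0.00362 mg/L.
After input B: C = (2.43·0.007777 + 0.205·0.00362) / 2.635 = 0.007453 mg/L.

0.00745 mg/L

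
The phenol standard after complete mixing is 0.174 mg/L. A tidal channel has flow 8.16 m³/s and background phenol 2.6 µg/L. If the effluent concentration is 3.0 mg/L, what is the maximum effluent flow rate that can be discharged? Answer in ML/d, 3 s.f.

2.6 µg/L = 0.0026 mg/L.
Mass balance at complete mixing: C_std·(Q_w + Q_r) = Q_w·C_e + Q_r·C_b.
Rearranging, Q_w = Q_r·(C_std − C_b)/(C_e − C_std) = 8.16·(0.174 − 0.0026) / (3 − 0.174) = 0.4949 m³/s.
= 42.76 ML/d.

42.8 ML/d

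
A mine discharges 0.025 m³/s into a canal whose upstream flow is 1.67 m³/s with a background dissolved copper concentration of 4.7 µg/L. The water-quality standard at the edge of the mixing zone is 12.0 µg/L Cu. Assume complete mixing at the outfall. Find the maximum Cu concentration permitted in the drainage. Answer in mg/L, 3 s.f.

0.500 mg/L

4.7 µg/L = 0.0047 mg/L.
12.0 µg/L = 0.012 mg/L.
Mass balance: 0.012·1.695 = 0.025·Cₑ + 1.67·0.0047.
Cₑ = (0.02034 − 0.007849) / 0.025 = 0.4996 mg/L.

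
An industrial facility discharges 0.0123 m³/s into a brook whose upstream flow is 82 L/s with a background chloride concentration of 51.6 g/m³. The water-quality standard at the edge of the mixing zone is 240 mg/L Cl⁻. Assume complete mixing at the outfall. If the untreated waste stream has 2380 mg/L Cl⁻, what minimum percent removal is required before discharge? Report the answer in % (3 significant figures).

82 L/s = 0.082 m³/s.
Mass balance: 240·0.0943 = 0.0123·Cₑ + 0.082·51.6.
Cₑ = (22.63 − 4.231) / 0.0123 = 1496 mg/L.
Required removal = 1 − 1496/2380 = 37.14 %.

37.1 %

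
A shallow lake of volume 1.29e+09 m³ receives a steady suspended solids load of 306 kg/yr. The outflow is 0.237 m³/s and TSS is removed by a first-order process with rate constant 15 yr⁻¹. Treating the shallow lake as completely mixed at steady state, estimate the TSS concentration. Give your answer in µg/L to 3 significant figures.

Outflow Q = 0.237 m³/s × 3.156e+07 s/yr = 7.479e+06 m³/yr.
Steady-state CSTR mass balance: W = Q·C + k·V·C, so C = W/(Q + kV).
Q + kV = 7.479e+06 + 15·1.29e+09 = 1.936e+10 m³/yr.
C = 306/1.936e+10 = 1.581e-08 kg/m³ = 1.581e-05 mg/L = 0.01581 µg/L.

0.0158 µg/L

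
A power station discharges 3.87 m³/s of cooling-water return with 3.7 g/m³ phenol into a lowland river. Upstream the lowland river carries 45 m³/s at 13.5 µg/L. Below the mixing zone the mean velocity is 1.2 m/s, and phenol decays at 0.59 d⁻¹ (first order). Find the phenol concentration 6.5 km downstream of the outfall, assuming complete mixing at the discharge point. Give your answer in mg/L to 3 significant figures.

0.294 mg/L

13.5 µg/L = 0.0135 mg/L.
After complete mixing, C₀ = (3.87·3.7 + 45·0.0135) / 48.87 = 0.3054 mg/L.
Travel time t = 6500 m / 1.2 m/s = 5417 s = 0.06269 d.
C = 0.3054·exp(−0.59·0.06269) = 0.3054·0.9637 = 0.2943 mg/L.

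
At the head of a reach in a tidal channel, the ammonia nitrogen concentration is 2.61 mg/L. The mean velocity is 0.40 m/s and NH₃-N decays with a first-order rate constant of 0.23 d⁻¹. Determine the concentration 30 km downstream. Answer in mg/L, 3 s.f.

2.14 mg/L

Travel time t = 30 km / 0.40 m/s = 3e+04/0.40 = 7.5e+04 s = 0.8681 d.
First-order decay: C = 2.61·exp(−0.23·0.8681) = 2.61·0.819 = 2.138 mg/L.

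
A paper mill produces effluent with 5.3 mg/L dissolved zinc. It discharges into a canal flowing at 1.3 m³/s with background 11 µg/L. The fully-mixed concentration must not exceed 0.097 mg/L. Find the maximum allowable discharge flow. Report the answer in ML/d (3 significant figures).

1.86 ML/d

11 µg/L = 0.011 mg/L.
Mass balance at complete mixing: C_std·(Q_w + Q_r) = Q_w·C_e + Q_r·C_b.
Rearranging, Q_w = Q_r·(C_std − C_b)/(C_e − C_std) = 1.3·(0.097 − 0.011) / (5.3 − 0.097) = 0.02149 m³/s.
= 1.857 ML/d.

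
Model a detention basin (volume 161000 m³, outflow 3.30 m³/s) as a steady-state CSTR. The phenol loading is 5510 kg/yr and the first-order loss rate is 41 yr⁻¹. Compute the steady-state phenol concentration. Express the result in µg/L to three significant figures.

Outflow Q = 3.30 m³/s × 3.156e+07 s/yr = 1.041e+08 m³/yr.
Steady-state CSTR mass balance: W = Q·C + k·V·C, so C = W/(Q + kV).
Q + kV = 1.041e+08 + 41·161000 = 1.107e+08 m³/yr.
C = 5510/1.107e+08 = 4.976e-05 kg/m³ = 0.04976 mg/L = 49.76 µg/L.

49.8 µg/L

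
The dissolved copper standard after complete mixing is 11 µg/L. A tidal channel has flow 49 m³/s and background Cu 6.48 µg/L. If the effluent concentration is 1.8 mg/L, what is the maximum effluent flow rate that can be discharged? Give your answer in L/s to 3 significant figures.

124 L/s

6.48 µg/L = 0.00648 mg/L.
11 µg/L = 0.011 mg/L.
Mass balance at complete mixing: C_std·(Q_w + Q_r) = Q_w·C_e + Q_r·C_b.
Rearranging, Q_w = Q_r·(C_std − C_b)/(C_e − C_std) = 49·(0.011 − 0.00648) / (1.8 − 0.011) = 0.1238 m³/s.
= 123.8 L/s.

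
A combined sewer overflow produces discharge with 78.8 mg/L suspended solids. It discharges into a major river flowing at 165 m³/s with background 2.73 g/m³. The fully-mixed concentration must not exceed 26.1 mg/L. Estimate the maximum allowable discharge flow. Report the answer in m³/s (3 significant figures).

Mass balance at complete mixing: C_std·(Q_w + Q_r) = Q_w·C_e + Q_r·C_b.
Rearranging, Q_w = Q_r·(C_std − C_b)/(C_e − C_std) = 165·(26.1 − 2.73) / (78.8 − 26.1) = 73.17 m³/s.

73.2 m³/s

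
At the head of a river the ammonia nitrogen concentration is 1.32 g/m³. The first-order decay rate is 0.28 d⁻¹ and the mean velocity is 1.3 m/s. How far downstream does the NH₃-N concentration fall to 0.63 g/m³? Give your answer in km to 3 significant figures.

From C = C₀·e^(−kt), t = ln(C₀/C)/k = ln(1.32/0.63)/0.28 = 0.7397/0.28 = 2.642 d.
Distance = v·t = 1.3 m/s × 2.282e+05 s = 2.967e+05 m = 296.7 km.

297 km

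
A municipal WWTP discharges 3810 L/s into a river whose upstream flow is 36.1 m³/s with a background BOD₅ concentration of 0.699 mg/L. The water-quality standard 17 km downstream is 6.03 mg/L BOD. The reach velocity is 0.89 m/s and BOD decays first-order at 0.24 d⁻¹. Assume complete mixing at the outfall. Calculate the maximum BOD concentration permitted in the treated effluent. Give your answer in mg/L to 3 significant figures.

3810 L/s = 3.81 m³/s.
Travel time to the compliance point: t = 1.7e+04/0.89 = 1.91e+04 s = 0.2211 d; decay factor exp(−0.24·0.2211) = 0.9483.
So the concentration just after mixing may be at most 6.03/0.9483 = 6.359 mg/L.
Mass balance: 6.359·39.91 = 3.81·Cₑ + 36.1·0.699.
Cₑ = (253.8 − 25.23) / 3.81 = 59.98 mg/L.

60.0 mg/L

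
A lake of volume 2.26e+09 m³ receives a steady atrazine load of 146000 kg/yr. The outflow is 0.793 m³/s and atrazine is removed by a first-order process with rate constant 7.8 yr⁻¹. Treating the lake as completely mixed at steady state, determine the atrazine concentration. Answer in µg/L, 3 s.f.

8.27 µg/L

Outflow Q = 0.793 m³/s × 3.156e+07 s/yr = 2.503e+07 m³/yr.
Steady-state CSTR mass balance: W = Q·C + k·V·C, so C = W/(Q + kV).
Q + kV = 2.503e+07 + 7.8·2.26e+09 = 1.765e+10 m³/yr.
C = 146000/1.765e+10 = 8.271e-06 kg/m³ = 0.008271 mg/L = 8.271 µg/L.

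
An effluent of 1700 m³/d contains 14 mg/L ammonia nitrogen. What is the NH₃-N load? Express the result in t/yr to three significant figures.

1700 m³/d = 0.01968 m³/s.
Mass flux = Q·C = 0.01968 m³/s × 14 g/m³ = 0.2755 g/s.
= 0.2755 g/s × 31.56 = 8.693 t/yr.

8.69 t/yr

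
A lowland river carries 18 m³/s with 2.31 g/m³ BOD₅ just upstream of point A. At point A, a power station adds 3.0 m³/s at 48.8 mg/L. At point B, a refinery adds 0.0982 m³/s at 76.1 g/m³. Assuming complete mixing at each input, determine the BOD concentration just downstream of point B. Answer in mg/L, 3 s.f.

9.26 mg/L

After input A: C = (18·2.31 + 3·48.8) / 21 = 8.951 mg/L.
After input B: C = (21·8.951 + 0.0982·76.1) / 21.1 = 9.264 mg/L.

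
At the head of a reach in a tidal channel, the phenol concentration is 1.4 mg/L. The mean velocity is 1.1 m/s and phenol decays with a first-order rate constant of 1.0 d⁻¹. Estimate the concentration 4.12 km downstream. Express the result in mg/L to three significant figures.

Travel time t = 4.12 km / 1.1 m/s = 4120/1.1 = 3745 s = 0.04335 d.
First-order decay: C = 1.4·exp(−1.0·0.04335) = 1.4·0.9576 = 1.341 mg/L.

1.34 mg/L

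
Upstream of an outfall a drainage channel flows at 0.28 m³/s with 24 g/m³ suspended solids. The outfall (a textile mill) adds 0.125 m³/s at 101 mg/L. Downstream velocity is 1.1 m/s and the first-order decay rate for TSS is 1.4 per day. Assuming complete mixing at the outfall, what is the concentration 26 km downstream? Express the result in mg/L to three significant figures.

32.6 mg/L

After complete mixing, C₀ = (0.125·101 + 0.28·24) / 0.405 = 47.77 mg/L.
Travel time t = 2.6e+04 m / 1.1 m/s = 2.364e+04 s = 0.2736 d.
C = 47.77·exp(−1.4·0.2736) = 47.77·0.6818 = 32.57 mg/L.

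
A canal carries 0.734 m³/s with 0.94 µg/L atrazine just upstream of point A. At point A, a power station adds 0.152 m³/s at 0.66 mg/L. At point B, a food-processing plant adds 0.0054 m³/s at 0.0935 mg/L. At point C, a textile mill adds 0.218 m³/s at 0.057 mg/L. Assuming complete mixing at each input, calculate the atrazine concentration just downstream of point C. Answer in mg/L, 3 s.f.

0.94 µg/L = 0.00094 mg/L.
After input A: C = (0.734·0.00094 + 0.152·0.66) / 0.886 = 0.114 mg/L.
After input B: C = (0.886·0.114 + 0.0054·0.0935) / 0.8914 = 0.1139 mg/L.
After input C: C = (0.8914·0.1139 + 0.218·0.057) / 1.109 = 0.1027 mg/L.

0.103 mg/L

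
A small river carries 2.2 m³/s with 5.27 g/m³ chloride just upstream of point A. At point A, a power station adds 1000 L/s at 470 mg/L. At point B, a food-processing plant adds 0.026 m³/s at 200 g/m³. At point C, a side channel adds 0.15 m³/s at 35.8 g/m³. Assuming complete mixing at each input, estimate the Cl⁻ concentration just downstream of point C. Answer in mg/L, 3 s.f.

146 mg/L

1000 L/s = 1 m³/s.
After input A: C = (2.2·5.27 + 1·470) / 3.2 = 150.5 mg/L.
After input B: C = (3.2·150.5 + 0.026·200) / 3.226 = 150.9 mg/L.
After input C: C = (3.226·150.9 + 0.15·35.8) / 3.376 = 145.8 mg/L.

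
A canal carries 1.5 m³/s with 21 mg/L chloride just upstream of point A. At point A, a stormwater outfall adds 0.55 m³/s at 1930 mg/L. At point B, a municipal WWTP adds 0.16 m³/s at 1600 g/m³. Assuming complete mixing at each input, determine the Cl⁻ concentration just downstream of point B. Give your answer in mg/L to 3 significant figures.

610 mg/L

After input A: C = (1.5·21 + 0.55·1930) / 2.05 = 533.2 mg/L.
After input B: C = (2.05·533.2 + 0.16·1600) / 2.21 = 610.4 mg/L.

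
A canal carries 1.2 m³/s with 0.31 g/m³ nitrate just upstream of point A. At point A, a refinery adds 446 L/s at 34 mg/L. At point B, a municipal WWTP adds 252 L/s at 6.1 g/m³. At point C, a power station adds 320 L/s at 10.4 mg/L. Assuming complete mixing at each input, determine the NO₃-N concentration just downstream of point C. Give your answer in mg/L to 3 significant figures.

9.20 mg/L

446 L/s = 0.446 m³/s.
After input A: C = (1.2·0.31 + 0.446·34) / 1.646 = 9.439 mg/L.
252 L/s = 0.252 m³/s.
After input B: C = (1.646·9.439 + 0.252·6.1) / 1.898 = 8.995 mg/L.
320 L/s = 0.32 m³/s.
After input C: C = (1.898·8.995 + 0.32·10.4) / 2.218 = 9.198 mg/L.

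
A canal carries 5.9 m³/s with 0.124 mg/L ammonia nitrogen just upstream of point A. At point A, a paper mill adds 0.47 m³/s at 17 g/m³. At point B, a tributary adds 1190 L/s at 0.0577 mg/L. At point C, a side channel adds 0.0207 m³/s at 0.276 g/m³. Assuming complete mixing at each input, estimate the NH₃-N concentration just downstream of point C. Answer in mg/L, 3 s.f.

1.16 mg/L

After input A: C = (5.9·0.124 + 0.47·17) / 6.37 = 1.369 mg/L.
1190 L/s = 1.19 m³/s.
After input B: C = (6.37·1.369 + 1.19·0.0577) / 7.56 = 1.163 mg/L.
After input C: C = (7.56·1.163 + 0.0207·0.276) / 7.581 = 1.16 mg/L.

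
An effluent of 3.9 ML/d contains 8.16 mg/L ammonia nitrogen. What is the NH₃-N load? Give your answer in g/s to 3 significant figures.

3.9 ML/d = 0.04514 m³/s.
Mass flux = Q·C = 0.04514 m³/s × 8.16 g/m³ = 0.3683 g/s.

0.368 g/s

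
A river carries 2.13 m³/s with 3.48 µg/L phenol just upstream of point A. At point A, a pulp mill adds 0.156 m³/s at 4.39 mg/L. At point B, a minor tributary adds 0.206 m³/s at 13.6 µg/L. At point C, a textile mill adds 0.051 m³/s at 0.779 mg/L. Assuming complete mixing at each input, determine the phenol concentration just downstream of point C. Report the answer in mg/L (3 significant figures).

0.289 mg/L

3.48 µg/L = 0.00348 mg/L.
After input A: C = (2.13·0.00348 + 0.156·4.39) / 2.286 = 0.3028 mg/L.
13.6 µg/L = 0.0136 mg/L.
After input B: C = (2.286·0.3028 + 0.206·0.0136) / 2.492 = 0.2789 mg/L.
After input C: C = (2.492·0.2789 + 0.051·0.779) / 2.543 = 0.2889 mg/L.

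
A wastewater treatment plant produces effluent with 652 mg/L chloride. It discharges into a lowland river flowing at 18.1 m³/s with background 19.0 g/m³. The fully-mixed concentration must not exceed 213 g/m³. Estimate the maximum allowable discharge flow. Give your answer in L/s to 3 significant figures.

8000 L/s

Mass balance at complete mixing: C_std·(Q_w + Q_r) = Q_w·C_e + Q_r·C_b.
Rearranging, Q_w = Q_r·(C_std − C_b)/(C_e − C_std) = 18.1·(213 − 19) / (652 − 213) = 7.999 m³/s.
= 7999 L/s.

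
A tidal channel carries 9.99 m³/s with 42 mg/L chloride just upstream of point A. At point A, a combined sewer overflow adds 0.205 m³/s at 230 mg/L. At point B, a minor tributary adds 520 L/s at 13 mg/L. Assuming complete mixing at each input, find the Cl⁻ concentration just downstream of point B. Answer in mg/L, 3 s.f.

After input A: C = (9.99·42 + 0.205·230) / 10.2 = 45.78 mg/L.
520 L/s = 0.52 m³/s.
After input B: C = (10.2·45.78 + 0.52·13) / 10.71 = 44.19 mg/L.

44.2 mg/L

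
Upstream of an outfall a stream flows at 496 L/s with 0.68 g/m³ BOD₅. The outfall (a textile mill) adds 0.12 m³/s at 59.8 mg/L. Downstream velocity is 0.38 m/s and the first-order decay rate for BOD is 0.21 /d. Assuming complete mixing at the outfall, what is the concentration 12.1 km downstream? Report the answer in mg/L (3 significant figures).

11.3 mg/L

496 L/s = 0.496 m³/s.
After complete mixing, C₀ = (0.12·59.8 + 0.496·0.68) / 0.616 = 12.2 mg/L.
Travel time t = 1.21e+04 m / 0.38 m/s = 3.184e+04 s = 0.3685 d.
C = 12.2·exp(−0.21·0.3685) = 12.2·0.9255 = 11.29 mg/L.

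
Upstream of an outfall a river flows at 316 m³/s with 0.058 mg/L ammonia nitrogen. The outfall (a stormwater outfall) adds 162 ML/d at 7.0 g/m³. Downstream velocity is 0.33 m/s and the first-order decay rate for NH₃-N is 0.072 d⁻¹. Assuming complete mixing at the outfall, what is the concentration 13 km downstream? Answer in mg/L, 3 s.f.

162 ML/d = 1.875 m³/s.
After complete mixing, C₀ = (1.875·7 + 316·0.058) / 317.9 = 0.09895 mg/L.
Travel time t = 1.3e+04 m / 0.33 m/s = 3.939e+04 s = 0.4559 d.
C = 0.09895·exp(−0.072·0.4559) = 0.09895·0.9677 = 0.09575 mg/L.

0.0958 mg/L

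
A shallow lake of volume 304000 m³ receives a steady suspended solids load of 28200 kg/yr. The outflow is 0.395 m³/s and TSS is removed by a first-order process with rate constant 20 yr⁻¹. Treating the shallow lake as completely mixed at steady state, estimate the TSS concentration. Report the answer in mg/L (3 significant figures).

Outflow Q = 0.395 m³/s × 3.156e+07 s/yr = 1.247e+07 m³/yr.
Steady-state CSTR mass balance: W = Q·C + k·V·C, so C = W/(Q + kV).
Q + kV = 1.247e+07 + 20·304000 = 1.855e+07 m³/yr.
C = 28200/1.855e+07 = 0.001521 kg/m³ = 1.521 mg/L.

1.52 mg/L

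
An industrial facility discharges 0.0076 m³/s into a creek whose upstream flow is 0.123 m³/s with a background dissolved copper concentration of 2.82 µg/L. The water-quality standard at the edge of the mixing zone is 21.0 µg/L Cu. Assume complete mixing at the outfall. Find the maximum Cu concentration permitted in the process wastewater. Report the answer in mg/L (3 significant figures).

0.315 mg/L

2.82 µg/L = 0.00282 mg/L.
21.0 µg/L = 0.021 mg/L.
Mass balance: 0.021·0.1306 = 0.0076·Cₑ + 0.123·0.00282.
Cₑ = (0.002743 − 0.0003469) / 0.0076 = 0.3152 mg/L.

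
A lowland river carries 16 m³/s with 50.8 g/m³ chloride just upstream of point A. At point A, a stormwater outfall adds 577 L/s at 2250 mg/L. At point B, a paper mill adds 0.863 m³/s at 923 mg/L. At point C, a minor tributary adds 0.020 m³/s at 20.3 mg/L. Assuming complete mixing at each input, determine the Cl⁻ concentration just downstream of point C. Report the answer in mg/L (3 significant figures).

167 mg/L

577 L/s = 0.577 m³/s.
After input A: C = (16·50.8 + 0.577·2250) / 16.58 = 127.3 mg/L.
After input B: C = (16.58·127.3 + 0.863·923) / 17.44 = 166.7 mg/L.
After input C: C = (17.44·166.7 + 0.02·20.3) / 17.46 = 166.6 mg/L.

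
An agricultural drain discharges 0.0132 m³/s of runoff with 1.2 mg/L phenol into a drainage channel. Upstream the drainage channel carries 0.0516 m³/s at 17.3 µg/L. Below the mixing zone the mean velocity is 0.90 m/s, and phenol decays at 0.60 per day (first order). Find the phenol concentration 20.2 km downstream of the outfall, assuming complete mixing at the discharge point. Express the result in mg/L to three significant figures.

0.221 mg/L

17.3 µg/L = 0.0173 mg/L.
After complete mixing, C₀ = (0.0132·1.2 + 0.0516·0.0173) / 0.0648 = 0.2582 mg/L.
Travel time t = 2.02e+04 m / 0.90 m/s = 2.244e+04 s = 0.2598 d.
C = 0.2582·exp(−0.60·0.2598) = 0.2582·0.8557 = 0.221 mg/L.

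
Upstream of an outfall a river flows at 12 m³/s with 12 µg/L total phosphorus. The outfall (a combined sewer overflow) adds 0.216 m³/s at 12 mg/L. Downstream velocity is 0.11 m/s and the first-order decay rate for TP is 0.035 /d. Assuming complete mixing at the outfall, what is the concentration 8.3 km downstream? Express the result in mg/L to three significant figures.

0.217 mg/L

12 µg/L = 0.012 mg/L.
After complete mixing, C₀ = (0.216·12 + 12·0.012) / 12.22 = 0.224 mg/L.
Travel time t = 8300 m / 0.11 m/s = 7.545e+04 s = 0.8733 d.
C = 0.224·exp(−0.035·0.8733) = 0.224·0.9699 = 0.2172 mg/L.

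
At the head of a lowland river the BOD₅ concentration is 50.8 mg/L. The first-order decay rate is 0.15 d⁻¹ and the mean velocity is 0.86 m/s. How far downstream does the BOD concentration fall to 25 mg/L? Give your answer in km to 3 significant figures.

351 km

From C = C₀·e^(−kt), t = ln(C₀/C)/k = ln(50.8/25)/0.15 = 0.709/0.15 = 4.727 d.
Distance = v·t = 0.86 m/s × 4.084e+05 s = 3.512e+05 m = 351.2 km.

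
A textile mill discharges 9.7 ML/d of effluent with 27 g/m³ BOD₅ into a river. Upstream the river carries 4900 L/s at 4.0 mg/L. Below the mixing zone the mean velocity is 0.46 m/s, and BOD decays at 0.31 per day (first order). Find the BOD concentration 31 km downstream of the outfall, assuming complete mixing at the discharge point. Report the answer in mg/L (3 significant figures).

3.55 mg/L

9.7 ML/d = 0.1123 m³/s.
4900 L/s = 4.9 m³/s.
After complete mixing, C₀ = (0.1123·27 + 4.9·4) / 5.012 = 4.515 mg/L.
Travel time t = 3.1e+04 m / 0.46 m/s = 6.739e+04 s = 0.78 d.
C = 4.515·exp(−0.31·0.78) = 4.515·0.7852 = 3.545 mg/L.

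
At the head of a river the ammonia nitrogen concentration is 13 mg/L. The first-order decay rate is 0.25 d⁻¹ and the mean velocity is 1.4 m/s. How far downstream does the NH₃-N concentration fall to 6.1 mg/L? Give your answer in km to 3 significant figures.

From C = C₀·e^(−kt), t = ln(C₀/C)/k = ln(13/6.1)/0.25 = 0.7567/0.25 = 3.027 d.
Distance = v·t = 1.4 m/s × 2.615e+05 s = 3.661e+05 m = 366.1 km.

366 km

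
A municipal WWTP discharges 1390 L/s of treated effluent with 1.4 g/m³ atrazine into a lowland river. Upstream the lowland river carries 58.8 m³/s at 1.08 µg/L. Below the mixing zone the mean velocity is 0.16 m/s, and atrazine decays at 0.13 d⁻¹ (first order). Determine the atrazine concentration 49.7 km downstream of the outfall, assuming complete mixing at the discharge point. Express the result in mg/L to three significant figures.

1390 L/s = 1.39 m³/s.
1.08 µg/L = 0.00108 mg/L.
After complete mixing, C₀ = (1.39·1.4 + 58.8·0.00108) / 60.19 = 0.03339 mg/L.
Travel time t = 4.97e+04 m / 0.16 m/s = 3.106e+05 s = 3.595 d.
C = 0.03339·exp(−0.13·3.595) = 0.03339·0.6266 = 0.02092 mg/L.

0.0209 mg/L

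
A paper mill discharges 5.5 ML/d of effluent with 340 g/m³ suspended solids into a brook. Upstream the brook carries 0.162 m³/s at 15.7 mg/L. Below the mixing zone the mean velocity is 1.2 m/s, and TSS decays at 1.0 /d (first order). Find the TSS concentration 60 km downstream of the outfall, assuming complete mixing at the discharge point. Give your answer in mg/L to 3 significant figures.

60.1 mg/L

5.5 ML/d = 0.06366 m³/s.
After complete mixing, C₀ = (0.06366·340 + 0.162·15.7) / 0.2257 = 107.2 mg/L.
Travel time t = 6e+04 m / 1.2 m/s = 5e+04 s = 0.5787 d.
C = 107.2·exp(−1.0·0.5787) = 107.2·0.5606 = 60.09 mg/L.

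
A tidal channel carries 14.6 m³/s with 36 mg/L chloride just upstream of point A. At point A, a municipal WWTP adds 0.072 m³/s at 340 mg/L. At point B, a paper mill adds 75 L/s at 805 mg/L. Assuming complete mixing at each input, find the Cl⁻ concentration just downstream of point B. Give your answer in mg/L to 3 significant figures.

After input A: C = (14.6·36 + 0.072·340) / 14.67 = 37.49 mg/L.
75 L/s = 0.075 m³/s.
After input B: C = (14.67·37.49 + 0.075·805) / 14.75 = 41.4 mg/L.

41.4 mg/L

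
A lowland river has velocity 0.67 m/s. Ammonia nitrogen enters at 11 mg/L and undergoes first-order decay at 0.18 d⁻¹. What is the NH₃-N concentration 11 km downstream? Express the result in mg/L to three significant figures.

Travel time t = 11 km / 0.67 m/s = 1.1e+04/0.67 = 1.642e+04 s = 0.19 d.
First-order decay: C = 11·exp(−0.18·0.19) = 11·0.9664 = 10.63 mg/L.

10.6 mg/L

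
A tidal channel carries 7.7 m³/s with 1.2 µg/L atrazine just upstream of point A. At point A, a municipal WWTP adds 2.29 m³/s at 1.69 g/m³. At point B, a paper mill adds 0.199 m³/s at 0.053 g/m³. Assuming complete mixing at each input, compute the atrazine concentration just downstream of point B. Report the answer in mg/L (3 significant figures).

1.2 µg/L = 0.0012 mg/L.
After input A: C = (7.7·0.0012 + 2.29·1.69) / 9.99 = 0.3883 mg/L.
After input B: C = (9.99·0.3883 + 0.199·0.053) / 10.19 = 0.3818 mg/L.

0.382 mg/L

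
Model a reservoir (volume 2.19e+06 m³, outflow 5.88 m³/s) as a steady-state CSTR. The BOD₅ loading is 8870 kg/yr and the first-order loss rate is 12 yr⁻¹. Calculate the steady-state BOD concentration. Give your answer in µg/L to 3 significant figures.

41.9 µg/L

Outflow Q = 5.88 m³/s × 3.156e+07 s/yr = 1.856e+08 m³/yr.
Steady-state CSTR mass balance: W = Q·C + k·V·C, so C = W/(Q + kV).
Q + kV = 1.856e+08 + 12·2.19e+06 = 2.118e+08 m³/yr.
C = 8870/2.118e+08 = 4.187e-05 kg/m³ = 0.04187 mg/L = 41.87 µg/L.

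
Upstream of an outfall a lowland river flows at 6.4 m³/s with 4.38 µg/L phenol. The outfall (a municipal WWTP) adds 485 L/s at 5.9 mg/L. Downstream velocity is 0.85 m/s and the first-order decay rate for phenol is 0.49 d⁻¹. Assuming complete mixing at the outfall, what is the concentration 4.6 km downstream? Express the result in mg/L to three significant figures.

485 L/s = 0.485 m³/s.
4.38 µg/L = 0.00438 mg/L.
After complete mixing, C₀ = (0.485·5.9 + 6.4·0.00438) / 6.885 = 0.4197 mg/L.
Travel time t = 4600 m / 0.85 m/s = 5412 s = 0.06264 d.
C = 0.4197·exp(−0.49·0.06264) = 0.4197·0.9698 = 0.407 mg/L.

0.407 mg/L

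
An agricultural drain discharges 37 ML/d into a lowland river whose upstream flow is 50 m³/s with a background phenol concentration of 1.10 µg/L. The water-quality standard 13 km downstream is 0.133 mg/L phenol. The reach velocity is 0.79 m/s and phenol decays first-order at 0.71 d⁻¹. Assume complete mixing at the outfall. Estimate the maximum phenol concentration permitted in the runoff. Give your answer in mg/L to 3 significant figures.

17.8 mg/L

37 ML/d = 0.4282 m³/s.
1.10 µg/L = 0.0011 mg/L.
Travel time to the compliance point: t = 1.3e+04/0.79 = 1.646e+04 s = 0.1905 d; decay factor exp(−0.71·0.1905) = 0.8735.
So the concentration just after mixing may be at most 0.133/0.8735 = 0.1523 mg/L.
Mass balance: 0.1523·50.43 = 0.4282·Cₑ + 50·0.0011.
Cₑ = (7.678 − 0.055) / 0.4282 = 17.8 mg/L.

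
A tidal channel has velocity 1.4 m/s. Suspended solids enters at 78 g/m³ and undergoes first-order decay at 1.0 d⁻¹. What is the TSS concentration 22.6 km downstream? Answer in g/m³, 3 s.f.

Travel time t = 22.6 km / 1.4 m/s = 2.26e+04/1.4 = 1.614e+04 s = 0.1868 d.
First-order decay: C = 78·exp(−1.0·0.1868) = 78·0.8296 = 64.71 g/m³.

64.7 g/m³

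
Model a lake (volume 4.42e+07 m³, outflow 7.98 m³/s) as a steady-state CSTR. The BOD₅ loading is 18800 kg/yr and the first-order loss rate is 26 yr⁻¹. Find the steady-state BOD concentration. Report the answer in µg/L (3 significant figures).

Outflow Q = 7.98 m³/s × 3.156e+07 s/yr = 2.518e+08 m³/yr.
Steady-state CSTR mass balance: W = Q·C + k·V·C, so C = W/(Q + kV).
Q + kV = 2.518e+08 + 26·4.42e+07 = 1.401e+09 m³/yr.
C = 18800/1.401e+09 = 1.342e-05 kg/m³ = 0.01342 mg/L = 13.42 µg/L.

13.4 µg/L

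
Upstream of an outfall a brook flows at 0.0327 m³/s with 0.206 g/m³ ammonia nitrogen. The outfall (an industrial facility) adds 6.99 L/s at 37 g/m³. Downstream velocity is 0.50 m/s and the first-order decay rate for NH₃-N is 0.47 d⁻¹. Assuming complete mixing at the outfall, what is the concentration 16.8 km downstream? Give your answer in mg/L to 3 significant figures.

6.99 L/s = 0.00699 m³/s.
After complete mixing, C₀ = (0.00699·37 + 0.0327·0.206) / 0.03969 = 6.686 mg/L.
Travel time t = 1.68e+04 m / 0.50 m/s = 3.36e+04 s = 0.3889 d.
C = 6.686·exp(−0.47·0.3889) = 6.686·0.833 = 5.569 mg/L.

5.57 mg/L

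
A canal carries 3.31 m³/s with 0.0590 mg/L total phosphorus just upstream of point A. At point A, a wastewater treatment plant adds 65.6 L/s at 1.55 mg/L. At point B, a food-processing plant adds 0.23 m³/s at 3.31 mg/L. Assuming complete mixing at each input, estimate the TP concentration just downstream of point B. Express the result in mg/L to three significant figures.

65.6 L/s = 0.0656 m³/s.
After input A: C = (3.31·0.059 + 0.0656·1.55) / 3.376 = 0.08798 mg/L.
After input B: C = (3.376·0.08798 + 0.23·3.31) / 3.606 = 0.2935 mg/L.

0.294 mg/L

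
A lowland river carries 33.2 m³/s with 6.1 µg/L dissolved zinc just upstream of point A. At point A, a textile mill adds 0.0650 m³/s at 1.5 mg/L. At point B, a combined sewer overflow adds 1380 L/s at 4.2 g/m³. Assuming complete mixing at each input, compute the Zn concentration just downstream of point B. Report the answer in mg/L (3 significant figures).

6.1 µg/L = 0.0061 mg/L.
After input A: C = (33.2·0.0061 + 0.065·1.5) / 33.27 = 0.009019 mg/L.
1380 L/s = 1.38 m³/s.
After input B: C = (33.27·0.009019 + 1.38·4.2) / 34.65 = 0.176 mg/L.

0.176 mg/L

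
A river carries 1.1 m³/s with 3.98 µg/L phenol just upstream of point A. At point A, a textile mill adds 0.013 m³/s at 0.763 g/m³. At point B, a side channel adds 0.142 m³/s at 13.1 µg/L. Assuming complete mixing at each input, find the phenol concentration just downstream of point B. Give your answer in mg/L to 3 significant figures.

0.0129 mg/L

3.98 µg/L = 0.00398 mg/L.
After input A: C = (1.1·0.00398 + 0.013·0.763) / 1.113 = 0.01285 mg/L.
13.1 µg/L = 0.0131 mg/L.
After input B: C = (1.113·0.01285 + 0.142·0.0131) / 1.255 = 0.01287 mg/L.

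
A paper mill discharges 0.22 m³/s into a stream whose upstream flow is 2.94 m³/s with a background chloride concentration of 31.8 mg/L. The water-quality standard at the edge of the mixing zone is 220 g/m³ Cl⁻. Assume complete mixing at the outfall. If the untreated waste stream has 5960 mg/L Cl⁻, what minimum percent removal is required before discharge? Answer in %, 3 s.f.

54.1 %

Mass balance: 220·3.16 = 0.22·Cₑ + 2.94·31.8.
Cₑ = (695.2 − 93.49) / 0.22 = 2735 mg/L.
Required removal = 1 − 2735/5960 = 54.11 %.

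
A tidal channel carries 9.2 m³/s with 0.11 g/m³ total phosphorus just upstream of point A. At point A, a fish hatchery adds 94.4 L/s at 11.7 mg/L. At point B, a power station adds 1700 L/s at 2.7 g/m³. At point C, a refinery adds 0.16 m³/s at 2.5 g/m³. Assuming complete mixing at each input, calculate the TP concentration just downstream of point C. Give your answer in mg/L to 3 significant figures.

94.4 L/s = 0.0944 m³/s.
After input A: C = (9.2·0.11 + 0.0944·11.7) / 9.294 = 0.2277 mg/L.
1700 L/s = 1.7 m³/s.
After input B: C = (9.294·0.2277 + 1.7·2.7) / 10.99 = 0.61 mg/L.
After input C: C = (10.99·0.61 + 0.16·2.5) / 11.15 = 0.6371 mg/L.

0.637 mg/L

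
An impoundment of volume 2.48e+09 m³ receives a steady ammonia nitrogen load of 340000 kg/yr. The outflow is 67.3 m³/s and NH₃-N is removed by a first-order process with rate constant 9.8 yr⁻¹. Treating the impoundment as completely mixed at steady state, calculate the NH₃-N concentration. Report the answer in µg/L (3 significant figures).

12.9 µg/L

Outflow Q = 67.3 m³/s × 3.156e+07 s/yr = 2.124e+09 m³/yr.
Steady-state CSTR mass balance: W = Q·C + k·V·C, so C = W/(Q + kV).
Q + kV = 2.124e+09 + 9.8·2.48e+09 = 2.643e+10 m³/yr.
C = 340000/2.643e+10 = 1.287e-05 kg/m³ = 0.01287 mg/L = 12.87 µg/L.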